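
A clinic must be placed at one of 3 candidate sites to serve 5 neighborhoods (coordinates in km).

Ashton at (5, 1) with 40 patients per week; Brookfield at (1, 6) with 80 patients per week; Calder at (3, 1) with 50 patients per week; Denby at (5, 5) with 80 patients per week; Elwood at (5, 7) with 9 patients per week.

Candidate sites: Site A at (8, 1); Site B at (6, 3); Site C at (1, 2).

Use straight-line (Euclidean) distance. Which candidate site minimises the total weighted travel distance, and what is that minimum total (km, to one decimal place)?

Site B, total 952.2 km

Total weighted distance at each candidate:
  Site A (8, 1): total = 1518.6
  Site B (6, 3): total = 952.2
  Site C (1, 2): total = 1054.4
Minimum is at Site B with total 952.2 km.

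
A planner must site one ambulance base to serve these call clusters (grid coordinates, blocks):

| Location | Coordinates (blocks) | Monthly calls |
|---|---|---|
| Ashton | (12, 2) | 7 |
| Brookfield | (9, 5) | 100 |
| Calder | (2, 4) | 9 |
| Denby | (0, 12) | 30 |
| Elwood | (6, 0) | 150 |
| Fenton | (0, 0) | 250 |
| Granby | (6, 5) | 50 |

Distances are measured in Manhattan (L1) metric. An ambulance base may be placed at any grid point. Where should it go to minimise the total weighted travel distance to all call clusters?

(6, 0)

Manhattan distance separates: Σwᵢ(|x−xᵢ|+|y−yᵢ|) = Σwᵢ|x−xᵢ| + Σwᵢ|y−yᵢ|, so x and y are optimised independently as 1-D weighted medians.
Total weight W = 596; half = 298.
x-coordinate, sorted with cumulative weight:
  x=0 (Denby, w=30) cum 30
  x=0 (Fenton, w=250) cum 280
  x=2 (Calder, w=9) cum 289
  x=6 (Elwood, w=150) cum 439  ← median
  x=6 (Granby, w=50) cum 489
  x=9 (Brookfield, w=100) cum 589
  x=12 (Ashton, w=7) cum 596
⇒ x* = 6
y-coordinate, sorted with cumulative weight:
  y=0 (Elwood, w=150) cum 150
  y=0 (Fenton, w=250) cum 400  ← median
  y=2 (Ashton, w=7) cum 407
  y=4 (Calder, w=9) cum 416
  y=5 (Brookfield, w=100) cum 516
  y=5 (Granby, w=50) cum 566
  y=12 (Denby, w=30) cum 596
⇒ y* = 0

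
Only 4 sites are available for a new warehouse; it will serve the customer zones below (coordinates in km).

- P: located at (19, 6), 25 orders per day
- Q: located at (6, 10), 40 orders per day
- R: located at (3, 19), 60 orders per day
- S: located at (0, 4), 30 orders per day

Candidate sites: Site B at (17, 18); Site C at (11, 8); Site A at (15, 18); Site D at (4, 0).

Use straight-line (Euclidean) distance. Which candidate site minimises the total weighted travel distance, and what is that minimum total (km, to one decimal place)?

Total weighted distance at each candidate:
  Site B (17, 18): total = 2351.0
  Site C (11, 8): total = 1588.8
  Site A (15, 18): total = 2135.9
  Site D (4, 0): total = 2123.1
Minimum is at Site C with total 1588.8 km.

Site C, total 1588.8 km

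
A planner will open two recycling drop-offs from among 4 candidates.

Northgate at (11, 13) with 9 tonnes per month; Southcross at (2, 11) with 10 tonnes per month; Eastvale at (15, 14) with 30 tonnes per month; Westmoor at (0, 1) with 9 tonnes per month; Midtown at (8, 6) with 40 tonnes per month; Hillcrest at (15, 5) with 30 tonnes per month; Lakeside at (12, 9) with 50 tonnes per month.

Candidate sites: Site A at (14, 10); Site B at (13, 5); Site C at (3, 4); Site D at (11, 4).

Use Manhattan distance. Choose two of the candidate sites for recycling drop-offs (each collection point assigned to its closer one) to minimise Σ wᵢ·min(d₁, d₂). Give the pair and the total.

{Site A, Site B}, total 937

Evaluate every pair (each demand assigned to the nearer of the two):
  {Site A, Site B}: total = 937
  {Site A, Site C}: total = 948
  {Site A, Site D}: total = 960
  {Site B, Site C}: total = 1104
  {Site B, Site D}: total = 1207
  {Site C, Site D}: total = 1285
Best pair: {Site A, Site B} with total 937.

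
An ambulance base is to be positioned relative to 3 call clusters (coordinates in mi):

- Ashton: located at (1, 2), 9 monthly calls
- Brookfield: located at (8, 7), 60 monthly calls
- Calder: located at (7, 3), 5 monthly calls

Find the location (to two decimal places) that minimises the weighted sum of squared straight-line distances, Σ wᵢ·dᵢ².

The minimiser of Σwᵢ‖p−pᵢ‖² is the weighted centroid p* = (Σwᵢpᵢ)/(Σwᵢ).
Σwᵢ = 74.
Σwᵢxᵢ = 9·1 + 60·8 + 5·7 = 524.
Σwᵢyᵢ = 9·2 + 60·7 + 5·3 = 453.
x* = 524/74 = 7.08, y* = 453/74 = 6.12.

(7.08, 6.12)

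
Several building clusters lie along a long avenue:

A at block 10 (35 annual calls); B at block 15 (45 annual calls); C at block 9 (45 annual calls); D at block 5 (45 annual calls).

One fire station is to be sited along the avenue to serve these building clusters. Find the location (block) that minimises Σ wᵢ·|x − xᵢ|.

For a sum of weighted absolute distances on a line, the optimum is the weighted median (not the mean). Total weight W = 170; half-weight = 85.
Sort by position and accumulate weight:
  block 5 (D, w=45) → cum 45
  block 9 (C, w=45) → cum 90  ≥ 85 → median here
  block 10 (A, w=35) → cum 125
  block 15 (B, w=45) → cum 170
Optimal location: block 9.

x = 9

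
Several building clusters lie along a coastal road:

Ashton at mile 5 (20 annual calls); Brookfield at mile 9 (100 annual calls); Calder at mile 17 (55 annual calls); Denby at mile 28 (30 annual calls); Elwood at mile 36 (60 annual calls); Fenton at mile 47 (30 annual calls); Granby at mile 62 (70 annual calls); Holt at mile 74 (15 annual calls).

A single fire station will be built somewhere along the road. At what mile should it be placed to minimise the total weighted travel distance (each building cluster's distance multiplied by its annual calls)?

For a sum of weighted absolute distances on a line, the optimum is the weighted median (not the mean). Total weight W = 380; half-weight = 190.
Sort by position and accumulate weight:
  mile 5 (Ashton, w=20) → cum 20
  mile 9 (Brookfield, w=100) → cum 120
  mile 17 (Calder, w=55) → cum 175
  mile 28 (Denby, w=30) → cum 205  ≥ 190 → median here
  mile 36 (Elwood, w=60) → cum 265
  mile 47 (Fenton, w=30) → cum 295
  mile 62 (Granby, w=70) → cum 365
  mile 74 (Holt, w=15) → cum 380
Optimal location: mile 28.

x = 28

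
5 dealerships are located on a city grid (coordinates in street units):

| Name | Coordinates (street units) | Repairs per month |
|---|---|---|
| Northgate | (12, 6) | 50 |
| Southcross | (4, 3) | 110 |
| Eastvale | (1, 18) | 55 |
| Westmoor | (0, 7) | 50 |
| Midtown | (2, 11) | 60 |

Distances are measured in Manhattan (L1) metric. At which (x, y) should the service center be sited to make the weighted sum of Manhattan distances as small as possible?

Manhattan distance separates: Σwᵢ(|x−xᵢ|+|y−yᵢ|) = Σwᵢ|x−xᵢ| + Σwᵢ|y−yᵢ|, so x and y are optimised independently as 1-D weighted medians.
Total weight W = 325; half = 162.5.
x-coordinate, sorted with cumulative weight:
  x=0 (Westmoor, w=50) cum 50
  x=1 (Eastvale, w=55) cum 105
  x=2 (Midtown, w=60) cum 165  ← median
  x=4 (Southcross, w=110) cum 275
  x=12 (Northgate, w=50) cum 325
⇒ x* = 2
y-coordinate, sorted with cumulative weight:
  y=3 (Southcross, w=110) cum 110
  y=6 (Northgate, w=50) cum 160
  y=7 (Westmoor, w=50) cum 210  ← median
  y=11 (Midtown, w=60) cum 270
  y=18 (Eastvale, w=55) cum 325
⇒ y* = 7

(2, 7)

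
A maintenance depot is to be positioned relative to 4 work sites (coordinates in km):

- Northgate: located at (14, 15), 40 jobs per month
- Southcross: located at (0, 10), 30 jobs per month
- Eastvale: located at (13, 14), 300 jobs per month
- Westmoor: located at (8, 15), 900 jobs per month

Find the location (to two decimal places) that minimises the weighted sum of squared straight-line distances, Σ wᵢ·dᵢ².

(9.18, 14.65)

The minimiser of Σwᵢ‖p−pᵢ‖² is the weighted centroid p* = (Σwᵢpᵢ)/(Σwᵢ).
Σwᵢ = 1270.
Σwᵢxᵢ = 40·14 + 30·0 + 300·13 + 900·8 = 11660.
Σwᵢyᵢ = 40·15 + 30·10 + 300·14 + 900·15 = 18600.
x* = 11660/1270 = 9.18, y* = 18600/1270 = 14.65.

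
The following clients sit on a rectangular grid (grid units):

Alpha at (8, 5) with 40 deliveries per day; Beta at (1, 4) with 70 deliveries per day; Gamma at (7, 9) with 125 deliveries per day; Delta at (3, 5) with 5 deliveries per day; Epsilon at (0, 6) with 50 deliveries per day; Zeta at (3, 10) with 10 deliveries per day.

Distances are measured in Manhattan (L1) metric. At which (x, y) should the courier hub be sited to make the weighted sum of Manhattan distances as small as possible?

Manhattan distance separates: Σwᵢ(|x−xᵢ|+|y−yᵢ|) = Σwᵢ|x−xᵢ| + Σwᵢ|y−yᵢ|, so x and y are optimised independently as 1-D weighted medians.
Total weight W = 300; half = 150.
x-coordinate, sorted with cumulative weight:
  x=0 (Epsilon, w=50) cum 50
  x=1 (Beta, w=70) cum 120
  x=3 (Delta, w=5) cum 125
  x=3 (Zeta, w=10) cum 135
  x=7 (Gamma, w=125) cum 260  ← median
  x=8 (Alpha, w=40) cum 300
⇒ x* = 7
y-coordinate, sorted with cumulative weight:
  y=4 (Beta, w=70) cum 70
  y=5 (Alpha, w=40) cum 110
  y=5 (Delta, w=5) cum 115
  y=6 (Epsilon, w=50) cum 165  ← median
  y=9 (Gamma, w=125) cum 290
  y=10 (Zeta, w=10) cum 300
⇒ y* = 6

(7, 6)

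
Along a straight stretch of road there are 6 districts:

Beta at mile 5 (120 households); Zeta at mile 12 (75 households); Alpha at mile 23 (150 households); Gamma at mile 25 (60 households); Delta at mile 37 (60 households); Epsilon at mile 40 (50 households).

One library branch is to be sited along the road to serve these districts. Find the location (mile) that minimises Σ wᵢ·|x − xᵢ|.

For a sum of weighted absolute distances on a line, the optimum is the weighted median (not the mean). Total weight W = 515; half-weight = 257.5.
Sort by position and accumulate weight:
  mile 5 (Beta, w=120) → cum 120
  mile 12 (Zeta, w=75) → cum 195
  mile 23 (Alpha, w=150) → cum 345  ≥ 257.5 → median here
  mile 25 (Gamma, w=60) → cum 405
  mile 37 (Delta, w=60) → cum 465
  mile 40 (Epsilon, w=50) → cum 515
Optimal location: mile 23.

x = 23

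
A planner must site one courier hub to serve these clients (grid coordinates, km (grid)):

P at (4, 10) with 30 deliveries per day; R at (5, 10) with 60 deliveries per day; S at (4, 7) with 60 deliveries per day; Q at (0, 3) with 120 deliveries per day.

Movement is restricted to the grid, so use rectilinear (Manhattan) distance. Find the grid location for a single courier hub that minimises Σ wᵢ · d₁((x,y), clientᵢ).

Manhattan distance separates: Σwᵢ(|x−xᵢ|+|y−yᵢ|) = Σwᵢ|x−xᵢ| + Σwᵢ|y−yᵢ|, so x and y are optimised independently as 1-D weighted medians.
Total weight W = 270; half = 135.
x-coordinate, sorted with cumulative weight:
  x=0 (Q, w=120) cum 120
  x=4 (P, w=30) cum 150  ← median
  x=4 (S, w=60) cum 210
  x=5 (R, w=60) cum 270
⇒ x* = 4
y-coordinate, sorted with cumulative weight:
  y=3 (Q, w=120) cum 120
  y=7 (S, w=60) cum 180  ← median
  y=10 (P, w=30) cum 210
  y=10 (R, w=60) cum 270
⇒ y* = 7

(4, 7)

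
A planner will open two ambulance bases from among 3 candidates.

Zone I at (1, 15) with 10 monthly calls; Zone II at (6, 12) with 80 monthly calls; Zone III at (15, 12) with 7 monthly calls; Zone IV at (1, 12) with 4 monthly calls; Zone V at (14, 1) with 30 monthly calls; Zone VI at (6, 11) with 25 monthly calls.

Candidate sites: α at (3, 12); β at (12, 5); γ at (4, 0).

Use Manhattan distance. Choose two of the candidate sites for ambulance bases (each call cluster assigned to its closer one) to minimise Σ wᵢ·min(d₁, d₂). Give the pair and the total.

{α, β}, total 648

Evaluate every pair (each demand assigned to the nearer of the two):
  {α, β}: total = 648
  {α, γ}: total = 812
  {β, γ}: total = 1830
Best pair: {α, β} with total 648.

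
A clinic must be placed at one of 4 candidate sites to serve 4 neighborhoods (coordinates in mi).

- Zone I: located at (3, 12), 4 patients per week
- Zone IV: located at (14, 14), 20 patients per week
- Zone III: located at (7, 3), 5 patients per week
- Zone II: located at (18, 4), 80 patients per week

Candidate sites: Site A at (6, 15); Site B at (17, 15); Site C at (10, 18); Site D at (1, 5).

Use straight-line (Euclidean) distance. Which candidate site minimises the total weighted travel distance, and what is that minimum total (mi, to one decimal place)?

Total weighted distance at each candidate:
  Site A (6, 15): total = 1540.7
  Site B (17, 15): total = 1082.2
  Site C (10, 18): total = 1516.5
  Site D (1, 5): total = 1739.3
Minimum is at Site B with total 1082.2 mi.

Site B, total 1082.2 mi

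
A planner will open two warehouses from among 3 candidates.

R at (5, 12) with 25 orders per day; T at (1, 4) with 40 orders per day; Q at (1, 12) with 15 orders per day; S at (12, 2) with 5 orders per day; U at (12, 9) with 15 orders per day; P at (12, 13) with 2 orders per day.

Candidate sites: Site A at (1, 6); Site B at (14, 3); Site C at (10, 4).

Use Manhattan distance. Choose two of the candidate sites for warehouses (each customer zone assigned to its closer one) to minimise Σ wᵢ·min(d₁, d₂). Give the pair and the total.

Evaluate every pair (each demand assigned to the nearer of the two):
  {Site A, Site C}: total = 567
  {Site A, Site B}: total = 579
  {Site B, Site C}: total = 1082
Best pair: {Site A, Site C} with total 567.

{Site A, Site C}, total 567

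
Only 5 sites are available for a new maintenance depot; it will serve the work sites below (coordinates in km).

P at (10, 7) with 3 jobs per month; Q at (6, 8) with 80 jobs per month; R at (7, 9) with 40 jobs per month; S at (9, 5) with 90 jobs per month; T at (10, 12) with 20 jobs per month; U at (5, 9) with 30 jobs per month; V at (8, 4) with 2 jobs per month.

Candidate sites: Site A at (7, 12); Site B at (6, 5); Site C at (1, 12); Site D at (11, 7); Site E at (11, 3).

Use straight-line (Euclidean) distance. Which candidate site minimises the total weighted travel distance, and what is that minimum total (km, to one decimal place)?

Site B, total 977.8 km

Total weighted distance at each candidate:
  Site A (7, 12): total = 1306.8
  Site B (6, 5): total = 977.8
  Site C (1, 12): total = 2119.4
  Site D (11, 7): total = 1144.6
  Site E (11, 3): total = 1563.0
Minimum is at Site B with total 977.8 km.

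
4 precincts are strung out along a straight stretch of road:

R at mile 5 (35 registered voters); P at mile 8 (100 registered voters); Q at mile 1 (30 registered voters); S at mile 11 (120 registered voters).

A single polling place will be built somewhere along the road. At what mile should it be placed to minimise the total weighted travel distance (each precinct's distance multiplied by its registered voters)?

x = 8

For a sum of weighted absolute distances on a line, the optimum is the weighted median (not the mean). Total weight W = 285; half-weight = 142.5.
Sort by position and accumulate weight:
  mile 1 (Q, w=30) → cum 30
  mile 5 (R, w=35) → cum 65
  mile 8 (P, w=100) → cum 165  ≥ 142.5 → median here
  mile 11 (S, w=120) → cum 285
Optimal location: mile 8.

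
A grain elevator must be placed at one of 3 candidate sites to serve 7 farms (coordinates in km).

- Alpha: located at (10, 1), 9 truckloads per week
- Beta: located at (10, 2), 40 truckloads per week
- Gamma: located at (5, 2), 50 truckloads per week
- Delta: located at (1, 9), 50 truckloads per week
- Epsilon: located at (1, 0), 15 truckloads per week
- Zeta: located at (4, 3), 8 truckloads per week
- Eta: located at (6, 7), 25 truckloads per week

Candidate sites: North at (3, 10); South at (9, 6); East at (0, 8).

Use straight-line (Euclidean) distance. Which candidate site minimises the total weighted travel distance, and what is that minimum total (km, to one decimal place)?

Total weighted distance at each candidate:
  North (3, 10): total = 1367.5
  South (9, 6): total = 1196.6
  East (0, 8): total = 1361.8
Minimum is at South with total 1196.6 km.

South, total 1196.6 km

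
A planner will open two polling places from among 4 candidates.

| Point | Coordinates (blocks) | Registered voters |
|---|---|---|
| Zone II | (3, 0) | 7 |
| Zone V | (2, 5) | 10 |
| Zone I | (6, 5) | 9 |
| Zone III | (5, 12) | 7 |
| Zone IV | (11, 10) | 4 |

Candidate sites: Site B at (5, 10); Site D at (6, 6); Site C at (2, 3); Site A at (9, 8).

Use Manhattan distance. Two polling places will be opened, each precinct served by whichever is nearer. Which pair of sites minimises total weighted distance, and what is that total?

Evaluate every pair (each demand assigned to the nearer of the two):
  {Site B, Site C}: total = 140
  {Site D, Site C}: total = 142
  {Site B, Site D}: total = 160
  {Site C, Site A}: total = 174
  {Site D, Site A}: total = 187
  {Site B, Site A}: total = 248
Best pair: {Site B, Site C} with total 140.

{Site B, Site C}, total 140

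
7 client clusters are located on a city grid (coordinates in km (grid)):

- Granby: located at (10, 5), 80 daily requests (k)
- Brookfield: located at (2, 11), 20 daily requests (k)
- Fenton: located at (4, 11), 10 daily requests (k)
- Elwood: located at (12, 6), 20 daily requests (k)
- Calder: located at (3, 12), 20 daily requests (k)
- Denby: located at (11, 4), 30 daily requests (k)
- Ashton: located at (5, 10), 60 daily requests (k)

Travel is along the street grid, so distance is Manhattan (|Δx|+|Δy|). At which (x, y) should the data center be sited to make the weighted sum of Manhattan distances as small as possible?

(10, 6)

Manhattan distance separates: Σwᵢ(|x−xᵢ|+|y−yᵢ|) = Σwᵢ|x−xᵢ| + Σwᵢ|y−yᵢ|, so x and y are optimised independently as 1-D weighted medians.
Total weight W = 240; half = 120.
x-coordinate, sorted with cumulative weight:
  x=2 (Brookfield, w=20) cum 20
  x=3 (Calder, w=20) cum 40
  x=4 (Fenton, w=10) cum 50
  x=5 (Ashton, w=60) cum 110
  x=10 (Granby, w=80) cum 190  ← median
  x=11 (Denby, w=30) cum 220
  x=12 (Elwood, w=20) cum 240
⇒ x* = 10
y-coordinate, sorted with cumulative weight:
  y=4 (Denby, w=30) cum 30
  y=5 (Granby, w=80) cum 110
  y=6 (Elwood, w=20) cum 130  ← median
  y=10 (Ashton, w=60) cum 190
  y=11 (Brookfield, w=20) cum 210
  y=11 (Fenton, w=10) cum 220
  y=12 (Calder, w=20) cum 240
⇒ y* = 6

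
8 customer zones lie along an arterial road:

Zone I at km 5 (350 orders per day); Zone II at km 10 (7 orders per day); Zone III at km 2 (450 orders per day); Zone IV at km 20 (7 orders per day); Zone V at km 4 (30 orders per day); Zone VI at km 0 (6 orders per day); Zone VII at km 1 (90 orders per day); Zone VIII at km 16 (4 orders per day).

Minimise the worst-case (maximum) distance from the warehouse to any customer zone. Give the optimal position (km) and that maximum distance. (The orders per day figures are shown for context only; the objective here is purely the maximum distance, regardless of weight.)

location 10, max distance 10

The 1-center on a line is the midpoint of the two extreme points: leftmost at 0, rightmost at 20.
Optimal location = (0 + 20)/2 = 10; maximum distance = (20 − 0)/2 = 10.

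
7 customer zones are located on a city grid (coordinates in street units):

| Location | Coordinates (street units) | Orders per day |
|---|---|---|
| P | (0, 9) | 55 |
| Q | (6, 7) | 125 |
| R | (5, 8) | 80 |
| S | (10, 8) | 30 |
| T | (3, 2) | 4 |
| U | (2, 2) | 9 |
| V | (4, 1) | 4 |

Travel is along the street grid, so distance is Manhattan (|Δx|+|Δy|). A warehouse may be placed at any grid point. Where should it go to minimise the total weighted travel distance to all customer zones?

Manhattan distance separates: Σwᵢ(|x−xᵢ|+|y−yᵢ|) = Σwᵢ|x−xᵢ| + Σwᵢ|y−yᵢ|, so x and y are optimised independently as 1-D weighted medians.
Total weight W = 307; half = 153.5.
x-coordinate, sorted with cumulative weight:
  x=0 (P, w=55) cum 55
  x=2 (U, w=9) cum 64
  x=3 (T, w=4) cum 68
  x=4 (V, w=4) cum 72
  x=5 (R, w=80) cum 152
  x=6 (Q, w=125) cum 277  ← median
  x=10 (S, w=30) cum 307
⇒ x* = 6
y-coordinate, sorted with cumulative weight:
  y=1 (V, w=4) cum 4
  y=2 (T, w=4) cum 8
  y=2 (U, w=9) cum 17
  y=7 (Q, w=125) cum 142
  y=8 (R, w=80) cum 222  ← median
  y=8 (S, w=30) cum 252
  y=9 (P, w=55) cum 307
⇒ y* = 8

(6, 8)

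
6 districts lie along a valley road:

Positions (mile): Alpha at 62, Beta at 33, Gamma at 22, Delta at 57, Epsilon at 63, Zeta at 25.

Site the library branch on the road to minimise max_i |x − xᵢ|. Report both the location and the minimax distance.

The 1-center on a line is the midpoint of the two extreme points: leftmost at 22, rightmost at 63.
Optimal location = (22 + 63)/2 = 42.5; maximum distance = (63 − 22)/2 = 20.5.

location 42.5, max distance 20.5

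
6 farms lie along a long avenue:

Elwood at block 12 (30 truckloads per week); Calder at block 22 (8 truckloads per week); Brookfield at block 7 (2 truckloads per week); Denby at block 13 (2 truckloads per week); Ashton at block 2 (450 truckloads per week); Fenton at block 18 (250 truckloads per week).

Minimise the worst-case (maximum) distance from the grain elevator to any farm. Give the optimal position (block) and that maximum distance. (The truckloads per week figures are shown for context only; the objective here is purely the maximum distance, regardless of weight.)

The 1-center on a line is the midpoint of the two extreme points: leftmost at 2, rightmost at 22.
Optimal location = (2 + 22)/2 = 12; maximum distance = (22 − 2)/2 = 10.

location 12, max distance 10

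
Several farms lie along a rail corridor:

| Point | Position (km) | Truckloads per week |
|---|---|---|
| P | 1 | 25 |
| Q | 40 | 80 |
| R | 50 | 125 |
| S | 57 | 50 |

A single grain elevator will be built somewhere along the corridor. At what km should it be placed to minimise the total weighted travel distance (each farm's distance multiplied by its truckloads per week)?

x = 50

For a sum of weighted absolute distances on a line, the optimum is the weighted median (not the mean). Total weight W = 280; half-weight = 140.
Sort by position and accumulate weight:
  km 1 (P, w=25) → cum 25
  km 40 (Q, w=80) → cum 105
  km 50 (R, w=125) → cum 230  ≥ 140 → median here
  km 57 (S, w=50) → cum 280
Optimal location: km 50.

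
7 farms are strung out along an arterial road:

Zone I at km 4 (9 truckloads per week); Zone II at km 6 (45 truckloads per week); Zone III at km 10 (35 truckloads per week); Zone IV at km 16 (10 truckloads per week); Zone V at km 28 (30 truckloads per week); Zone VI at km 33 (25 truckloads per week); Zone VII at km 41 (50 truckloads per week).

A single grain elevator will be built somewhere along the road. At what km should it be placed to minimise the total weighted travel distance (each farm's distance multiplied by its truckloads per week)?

x = 28

For a sum of weighted absolute distances on a line, the optimum is the weighted median (not the mean). Total weight W = 204; half-weight = 102.
Sort by position and accumulate weight:
  km 4 (Zone I, w=9) → cum 9
  km 6 (Zone II, w=45) → cum 54
  km 10 (Zone III, w=35) → cum 89
  km 16 (Zone IV, w=10) → cum 99
  km 28 (Zone V, w=30) → cum 129  ≥ 102 → median here
  km 33 (Zone VI, w=25) → cum 154
  km 41 (Zone VII, w=50) → cum 204
Optimal location: km 28.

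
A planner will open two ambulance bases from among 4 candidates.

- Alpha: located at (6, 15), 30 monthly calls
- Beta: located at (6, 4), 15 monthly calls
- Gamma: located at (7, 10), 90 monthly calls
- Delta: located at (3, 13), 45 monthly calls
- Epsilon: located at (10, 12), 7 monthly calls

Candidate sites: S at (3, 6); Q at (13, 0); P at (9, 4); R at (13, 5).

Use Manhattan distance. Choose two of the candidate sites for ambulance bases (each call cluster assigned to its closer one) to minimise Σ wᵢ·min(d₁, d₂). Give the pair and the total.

Evaluate every pair (each demand assigned to the nearer of the two):
  {S, P}: total = 1503
  {S, R}: total = 1540
  {S, Q}: total = 1561
  {Q, P}: total = 1923
  {P, R}: total = 1923
  {Q, R}: total = 2500
Best pair: {S, P} with total 1503.

{S, P}, total 1503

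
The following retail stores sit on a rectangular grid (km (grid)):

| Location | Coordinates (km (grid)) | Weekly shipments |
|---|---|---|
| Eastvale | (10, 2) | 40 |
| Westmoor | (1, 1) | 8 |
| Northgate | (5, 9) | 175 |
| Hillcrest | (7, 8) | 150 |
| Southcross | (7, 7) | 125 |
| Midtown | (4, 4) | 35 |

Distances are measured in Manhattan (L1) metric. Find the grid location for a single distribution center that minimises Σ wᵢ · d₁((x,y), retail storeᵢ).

Manhattan distance separates: Σwᵢ(|x−xᵢ|+|y−yᵢ|) = Σwᵢ|x−xᵢ| + Σwᵢ|y−yᵢ|, so x and y are optimised independently as 1-D weighted medians.
Total weight W = 533; half = 266.5.
x-coordinate, sorted with cumulative weight:
  x=1 (Westmoor, w=8) cum 8
  x=4 (Midtown, w=35) cum 43
  x=5 (Northgate, w=175) cum 218
  x=7 (Hillcrest, w=150) cum 368  ← median
  x=7 (Southcross, w=125) cum 493
  x=10 (Eastvale, w=40) cum 533
⇒ x* = 7
y-coordinate, sorted with cumulative weight:
  y=1 (Westmoor, w=8) cum 8
  y=2 (Eastvale, w=40) cum 48
  y=4 (Midtown, w=35) cum 83
  y=7 (Southcross, w=125) cum 208
  y=8 (Hillcrest, w=150) cum 358  ← median
  y=9 (Northgate, w=175) cum 533
⇒ y* = 8

(7, 8)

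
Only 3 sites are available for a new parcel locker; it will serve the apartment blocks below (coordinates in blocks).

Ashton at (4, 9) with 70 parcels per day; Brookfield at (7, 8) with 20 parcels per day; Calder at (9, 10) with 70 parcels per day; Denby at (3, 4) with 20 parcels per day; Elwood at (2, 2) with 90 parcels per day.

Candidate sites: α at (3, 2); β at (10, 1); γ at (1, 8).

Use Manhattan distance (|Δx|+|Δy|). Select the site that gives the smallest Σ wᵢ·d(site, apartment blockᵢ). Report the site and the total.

Total weighted distance at each candidate:
  α (3, 2): total = 1870
  β (10, 1): total = 2890
  γ (1, 8): total = 1850
Minimum is at γ with total 1850 blocks.

γ, total 1850 blocks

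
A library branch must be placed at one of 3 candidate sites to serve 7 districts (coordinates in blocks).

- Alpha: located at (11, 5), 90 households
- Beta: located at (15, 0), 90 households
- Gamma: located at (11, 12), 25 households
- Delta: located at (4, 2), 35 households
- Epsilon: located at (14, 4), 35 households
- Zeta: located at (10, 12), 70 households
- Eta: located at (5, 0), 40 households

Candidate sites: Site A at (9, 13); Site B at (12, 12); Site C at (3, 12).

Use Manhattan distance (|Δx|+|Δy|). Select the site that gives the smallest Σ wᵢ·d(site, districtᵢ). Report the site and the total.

Total weighted distance at each candidate:
  Site A (9, 13): total = 4555
  Site B (12, 12): total = 3975
  Site C (3, 12): total = 5810
Minimum is at Site B with total 3975 blocks.

Site B, total 3975 blocks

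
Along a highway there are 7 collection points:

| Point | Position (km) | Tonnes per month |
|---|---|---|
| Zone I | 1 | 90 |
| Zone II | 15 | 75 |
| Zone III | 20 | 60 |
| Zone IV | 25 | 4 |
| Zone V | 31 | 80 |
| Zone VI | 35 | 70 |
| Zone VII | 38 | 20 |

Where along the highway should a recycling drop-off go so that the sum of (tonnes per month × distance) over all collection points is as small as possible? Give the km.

For a sum of weighted absolute distances on a line, the optimum is the weighted median (not the mean). Total weight W = 399; half-weight = 199.5.
Sort by position and accumulate weight:
  km 1 (Zone I, w=90) → cum 90
  km 15 (Zone II, w=75) → cum 165
  km 20 (Zone III, w=60) → cum 225  ≥ 199.5 → median here
  km 25 (Zone IV, w=4) → cum 229
  km 31 (Zone V, w=80) → cum 309
  km 35 (Zone VI, w=70) → cum 379
  km 38 (Zone VII, w=20) → cum 399
Optimal location: km 20.

x = 20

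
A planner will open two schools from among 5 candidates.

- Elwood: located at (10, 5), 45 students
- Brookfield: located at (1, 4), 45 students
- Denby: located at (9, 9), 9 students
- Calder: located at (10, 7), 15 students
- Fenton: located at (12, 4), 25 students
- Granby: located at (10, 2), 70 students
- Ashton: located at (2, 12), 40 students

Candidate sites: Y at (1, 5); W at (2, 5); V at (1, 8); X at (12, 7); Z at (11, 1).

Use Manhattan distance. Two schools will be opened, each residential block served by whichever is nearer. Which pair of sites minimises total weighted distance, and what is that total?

{Y, Z}, total 1025

Evaluate every pair (each demand assigned to the nearer of the two):
  {Y, Z}: total = 1025
  {W, Z}: total = 1030
  {V, Z}: total = 1031
  {Y, X}: total = 1185
  {W, X}: total = 1190
  {V, X}: total = 1200
  {X, Z}: total = 1655
  {W, V}: total = 1926
  {Y, W}: total = 1979
  {Y, V}: total = 2021
Best pair: {Y, Z} with total 1025.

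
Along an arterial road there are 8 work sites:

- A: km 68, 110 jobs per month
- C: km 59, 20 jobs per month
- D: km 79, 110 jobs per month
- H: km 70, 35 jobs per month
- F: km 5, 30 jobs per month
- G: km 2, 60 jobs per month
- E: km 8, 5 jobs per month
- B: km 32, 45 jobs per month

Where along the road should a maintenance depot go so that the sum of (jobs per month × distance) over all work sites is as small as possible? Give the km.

For a sum of weighted absolute distances on a line, the optimum is the weighted median (not the mean). Total weight W = 415; half-weight = 207.5.
Sort by position and accumulate weight:
  km 2 (G, w=60) → cum 60
  km 5 (F, w=30) → cum 90
  km 8 (E, w=5) → cum 95
  km 32 (B, w=45) → cum 140
  km 59 (C, w=20) → cum 160
  km 68 (A, w=110) → cum 270  ≥ 207.5 → median here
  km 70 (H, w=35) → cum 305
  km 79 (D, w=110) → cum 415
Optimal location: km 68.

x = 68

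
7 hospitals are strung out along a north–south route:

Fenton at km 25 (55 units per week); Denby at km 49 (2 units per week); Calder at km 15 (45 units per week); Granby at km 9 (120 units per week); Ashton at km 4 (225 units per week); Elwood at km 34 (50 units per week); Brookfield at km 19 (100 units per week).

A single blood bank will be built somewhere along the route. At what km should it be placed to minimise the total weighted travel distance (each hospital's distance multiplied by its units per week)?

For a sum of weighted absolute distances on a line, the optimum is the weighted median (not the mean). Total weight W = 597; half-weight = 298.5.
Sort by position and accumulate weight:
  km 4 (Ashton, w=225) → cum 225
  km 9 (Granby, w=120) → cum 345  ≥ 298.5 → median here
  km 15 (Calder, w=45) → cum 390
  km 19 (Brookfield, w=100) → cum 490
  km 25 (Fenton, w=55) → cum 545
  km 34 (Elwood, w=50) → cum 595
  km 49 (Denby, w=2) → cum 597
Optimal location: km 9.

x = 9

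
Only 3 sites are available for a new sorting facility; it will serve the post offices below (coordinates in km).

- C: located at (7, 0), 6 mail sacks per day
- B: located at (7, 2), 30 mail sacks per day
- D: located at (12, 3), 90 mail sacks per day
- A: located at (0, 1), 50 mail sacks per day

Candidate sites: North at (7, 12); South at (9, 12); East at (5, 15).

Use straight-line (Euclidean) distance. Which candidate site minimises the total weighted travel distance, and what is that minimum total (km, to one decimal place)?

Total weighted distance at each candidate:
  North (7, 12): total = 1950.5
  South (9, 12): total = 1943.4
  East (5, 15): total = 2479.0
Minimum is at South with total 1943.4 km.

South, total 1943.4 km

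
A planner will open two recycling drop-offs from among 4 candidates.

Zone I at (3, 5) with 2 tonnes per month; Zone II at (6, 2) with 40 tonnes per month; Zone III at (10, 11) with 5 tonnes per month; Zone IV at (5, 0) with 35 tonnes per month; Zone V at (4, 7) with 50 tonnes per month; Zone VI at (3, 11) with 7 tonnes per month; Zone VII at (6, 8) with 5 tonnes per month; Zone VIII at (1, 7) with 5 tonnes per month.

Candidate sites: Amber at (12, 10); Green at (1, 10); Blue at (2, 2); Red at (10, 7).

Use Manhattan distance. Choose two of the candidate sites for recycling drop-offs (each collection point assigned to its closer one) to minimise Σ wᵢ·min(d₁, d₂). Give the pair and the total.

{Green, Blue}, total 764

Evaluate every pair (each demand assigned to the nearer of the two):
  {Green, Blue}: total = 764
  {Blue, Red}: total = 788
  {Amber, Blue}: total = 848
  {Green, Red}: total = 1175
  {Amber, Red}: total = 1253
  {Amber, Green}: total = 1410
Best pair: {Green, Blue} with total 764.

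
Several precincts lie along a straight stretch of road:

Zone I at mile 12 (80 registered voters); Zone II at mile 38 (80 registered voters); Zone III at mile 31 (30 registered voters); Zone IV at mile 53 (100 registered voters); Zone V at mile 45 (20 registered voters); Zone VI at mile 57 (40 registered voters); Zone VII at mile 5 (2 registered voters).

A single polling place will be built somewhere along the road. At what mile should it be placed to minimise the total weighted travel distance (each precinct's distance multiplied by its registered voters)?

For a sum of weighted absolute distances on a line, the optimum is the weighted median (not the mean). Total weight W = 352; half-weight = 176.
Sort by position and accumulate weight:
  mile 5 (Zone VII, w=2) → cum 2
  mile 12 (Zone I, w=80) → cum 82
  mile 31 (Zone III, w=30) → cum 112
  mile 38 (Zone II, w=80) → cum 192  ≥ 176 → median here
  mile 45 (Zone V, w=20) → cum 212
  mile 53 (Zone IV, w=100) → cum 312
  mile 57 (Zone VI, w=40) → cum 352
Optimal location: mile 38.

x = 38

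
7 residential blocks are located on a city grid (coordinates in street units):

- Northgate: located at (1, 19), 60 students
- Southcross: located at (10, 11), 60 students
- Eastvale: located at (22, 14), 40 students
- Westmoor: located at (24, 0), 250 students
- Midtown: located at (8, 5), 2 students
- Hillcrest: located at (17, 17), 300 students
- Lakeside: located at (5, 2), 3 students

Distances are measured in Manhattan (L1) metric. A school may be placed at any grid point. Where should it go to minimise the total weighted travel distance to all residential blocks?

(17, 17)

Manhattan distance separates: Σwᵢ(|x−xᵢ|+|y−yᵢ|) = Σwᵢ|x−xᵢ| + Σwᵢ|y−yᵢ|, so x and y are optimised independently as 1-D weighted medians.
Total weight W = 715; half = 357.5.
x-coordinate, sorted with cumulative weight:
  x=1 (Northgate, w=60) cum 60
  x=5 (Lakeside, w=3) cum 63
  x=8 (Midtown, w=2) cum 65
  x=10 (Southcross, w=60) cum 125
  x=17 (Hillcrest, w=300) cum 425  ← median
  x=22 (Eastvale, w=40) cum 465
  x=24 (Westmoor, w=250) cum 715
⇒ x* = 17
y-coordinate, sorted with cumulative weight:
  y=0 (Westmoor, w=250) cum 250
  y=2 (Lakeside, w=3) cum 253
  y=5 (Midtown, w=2) cum 255
  y=11 (Southcross, w=60) cum 315
  y=14 (Eastvale, w=40) cum 355
  y=17 (Hillcrest, w=300) cum 655  ← median
  y=19 (Northgate, w=60) cum 715
⇒ y* = 17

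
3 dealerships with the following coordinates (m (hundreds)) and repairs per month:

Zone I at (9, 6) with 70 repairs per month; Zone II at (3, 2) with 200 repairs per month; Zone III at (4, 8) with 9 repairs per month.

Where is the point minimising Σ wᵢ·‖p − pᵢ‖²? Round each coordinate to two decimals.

The minimiser of Σwᵢ‖p−pᵢ‖² is the weighted centroid p* = (Σwᵢpᵢ)/(Σwᵢ).
Σwᵢ = 279.
Σwᵢxᵢ = 70·9 + 200·3 + 9·4 = 1266.
Σwᵢyᵢ = 70·6 + 200·2 + 9·8 = 892.
x* = 1266/279 = 4.54, y* = 892/279 = 3.20.

(4.54, 3.20)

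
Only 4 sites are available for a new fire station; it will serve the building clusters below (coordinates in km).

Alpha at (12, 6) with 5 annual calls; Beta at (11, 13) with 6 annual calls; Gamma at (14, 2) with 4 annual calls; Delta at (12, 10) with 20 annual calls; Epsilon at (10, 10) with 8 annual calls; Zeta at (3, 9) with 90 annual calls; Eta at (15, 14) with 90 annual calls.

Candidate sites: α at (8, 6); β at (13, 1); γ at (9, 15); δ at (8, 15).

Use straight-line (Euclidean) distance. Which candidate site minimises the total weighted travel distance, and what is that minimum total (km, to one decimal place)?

γ, total 1588.7 km

Total weighted distance at each candidate:
  α (8, 6): total = 1725.0
  β (13, 1): total = 2697.5
  γ (9, 15): total = 1588.7
  δ (8, 15): total = 1638.6
Minimum is at γ with total 1588.7 km.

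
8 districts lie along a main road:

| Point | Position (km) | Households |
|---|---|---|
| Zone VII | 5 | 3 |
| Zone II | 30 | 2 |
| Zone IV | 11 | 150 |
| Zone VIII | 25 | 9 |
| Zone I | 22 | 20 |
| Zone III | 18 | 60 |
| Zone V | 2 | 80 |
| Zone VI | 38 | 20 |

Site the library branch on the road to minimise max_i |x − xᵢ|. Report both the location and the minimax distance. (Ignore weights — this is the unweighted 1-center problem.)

location 20, max distance 18

The 1-center on a line is the midpoint of the two extreme points: leftmost at 2, rightmost at 38.
Optimal location = (2 + 38)/2 = 20; maximum distance = (38 − 2)/2 = 18.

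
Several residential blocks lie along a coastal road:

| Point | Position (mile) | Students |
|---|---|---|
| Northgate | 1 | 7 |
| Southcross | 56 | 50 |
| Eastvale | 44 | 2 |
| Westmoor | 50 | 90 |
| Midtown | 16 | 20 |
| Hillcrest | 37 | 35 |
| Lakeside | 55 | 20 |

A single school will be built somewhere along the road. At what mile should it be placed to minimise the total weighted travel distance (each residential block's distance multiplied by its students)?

For a sum of weighted absolute distances on a line, the optimum is the weighted median (not the mean). Total weight W = 224; half-weight = 112.
Sort by position and accumulate weight:
  mile 1 (Northgate, w=7) → cum 7
  mile 16 (Midtown, w=20) → cum 27
  mile 37 (Hillcrest, w=35) → cum 62
  mile 44 (Eastvale, w=2) → cum 64
  mile 50 (Westmoor, w=90) → cum 154  ≥ 112 → median here
  mile 55 (Lakeside, w=20) → cum 174
  mile 56 (Southcross, w=50) → cum 224
Optimal location: mile 50.

x = 50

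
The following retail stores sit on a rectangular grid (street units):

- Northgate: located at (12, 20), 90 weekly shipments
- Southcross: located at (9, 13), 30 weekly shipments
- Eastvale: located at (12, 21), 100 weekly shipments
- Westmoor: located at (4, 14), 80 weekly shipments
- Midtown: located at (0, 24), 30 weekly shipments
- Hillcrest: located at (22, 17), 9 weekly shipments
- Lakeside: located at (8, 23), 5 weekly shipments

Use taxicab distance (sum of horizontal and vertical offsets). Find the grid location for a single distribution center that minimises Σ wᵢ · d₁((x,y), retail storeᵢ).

Manhattan distance separates: Σwᵢ(|x−xᵢ|+|y−yᵢ|) = Σwᵢ|x−xᵢ| + Σwᵢ|y−yᵢ|, so x and y are optimised independently as 1-D weighted medians.
Total weight W = 344; half = 172.
x-coordinate, sorted with cumulative weight:
  x=0 (Midtown, w=30) cum 30
  x=4 (Westmoor, w=80) cum 110
  x=8 (Lakeside, w=5) cum 115
  x=9 (Southcross, w=30) cum 145
  x=12 (Northgate, w=90) cum 235  ← median
  x=12 (Eastvale, w=100) cum 335
  x=22 (Hillcrest, w=9) cum 344
⇒ x* = 12
y-coordinate, sorted with cumulative weight:
  y=13 (Southcross, w=30) cum 30
  y=14 (Westmoor, w=80) cum 110
  y=17 (Hillcrest, w=9) cum 119
  y=20 (Northgate, w=90) cum 209  ← median
  y=21 (Eastvale, w=100) cum 309
  y=23 (Lakeside, w=5) cum 314
  y=24 (Midtown, w=30) cum 344
⇒ y* = 20

(12, 20)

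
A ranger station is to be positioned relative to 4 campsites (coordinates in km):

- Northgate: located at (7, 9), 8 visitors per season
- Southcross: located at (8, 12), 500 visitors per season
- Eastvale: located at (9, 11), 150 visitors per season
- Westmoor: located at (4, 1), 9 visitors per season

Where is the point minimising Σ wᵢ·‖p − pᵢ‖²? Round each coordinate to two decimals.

(8.16, 11.59)

The minimiser of Σwᵢ‖p−pᵢ‖² is the weighted centroid p* = (Σwᵢpᵢ)/(Σwᵢ).
Σwᵢ = 667.
Σwᵢxᵢ = 8·7 + 500·8 + 150·9 + 9·4 = 5442.
Σwᵢyᵢ = 8·9 + 500·12 + 150·11 + 9·1 = 7731.
x* = 5442/667 = 8.16, y* = 7731/667 = 11.59.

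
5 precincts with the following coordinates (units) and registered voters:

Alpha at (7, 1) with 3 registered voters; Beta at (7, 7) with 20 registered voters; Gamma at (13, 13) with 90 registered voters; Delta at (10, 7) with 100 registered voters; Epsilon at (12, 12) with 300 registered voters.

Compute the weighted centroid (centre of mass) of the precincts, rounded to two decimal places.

The minimiser of Σwᵢ‖p−pᵢ‖² is the weighted centroid p* = (Σwᵢpᵢ)/(Σwᵢ).
Σwᵢ = 513.
Σwᵢxᵢ = 3·7 + 20·7 + 90·13 + 100·10 + 300·12 = 5931.
Σwᵢyᵢ = 3·1 + 20·7 + 90·13 + 100·7 + 300·12 = 5613.
x* = 5931/513 = 11.56, y* = 5613/513 = 10.94.

(11.56, 10.94)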